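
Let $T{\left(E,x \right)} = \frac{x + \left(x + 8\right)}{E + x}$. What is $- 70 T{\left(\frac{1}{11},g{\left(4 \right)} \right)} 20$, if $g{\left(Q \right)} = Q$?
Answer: $- \frac{49280}{9} \approx -5475.6$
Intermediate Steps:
$T{\left(E,x \right)} = \frac{8 + 2 x}{E + x}$ ($T{\left(E,x \right)} = \frac{x + \left(8 + x\right)}{E + x} = \frac{8 + 2 x}{E + x}$)
$- 70 T{\left(\frac{1}{11},g{\left(4 \right)} \right)} 20 = - 70 \frac{2 \left(4 + 4\right)}{\frac{1}{11} + 4} \cdot 20 = - 70 \cdot 2 \frac{1}{\frac{1}{11} + 4} \cdot 8 \cdot 20 = - 70 \cdot 2 \frac{1}{\frac{45}{11}} \cdot 8 \cdot 20 = - 70 \cdot 2 \cdot \frac{11}{45} \cdot 8 \cdot 20 = \left(-70\right) \frac{176}{45} \cdot 20 = \left(- \frac{2464}{9}\right) 20 = - \frac{49280}{9}$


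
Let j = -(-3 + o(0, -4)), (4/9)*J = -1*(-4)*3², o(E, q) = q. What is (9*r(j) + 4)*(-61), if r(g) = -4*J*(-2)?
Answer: -355996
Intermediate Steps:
J = 81 (J = 9*(-1*(-4)*3²)/4 = 9*(4*9)/4 = (9/4)*36 = 81)
j = 7 (j = -(-3 - 4) = -1*(-7) = 7)
r(g) = 648 (r(g) = -4*81*(-2) = -324*(-2) = 648)
(9*r(j) + 4)*(-61) = (9*648 + 4)*(-61) = (5832 + 4)*(-61) = 5836*(-61) = -355996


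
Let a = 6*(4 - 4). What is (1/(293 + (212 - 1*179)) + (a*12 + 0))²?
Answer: 1/106276 ≈ 9.4095e-6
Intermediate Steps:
a = 0 (a = 6*0 = 0)
(1/(293 + (212 - 1*179)) + (a*12 + 0))² = (1/(293 + (212 - 1*179)) + (0*12 + 0))² = (1/(293 + (212 - 179)) + (0 + 0))² = (1/(293 + 33) + 0)² = (1/326 + 0)² = (1/326)² = 1/106276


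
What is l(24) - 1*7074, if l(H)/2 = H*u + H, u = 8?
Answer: -6642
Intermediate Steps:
l(H) = 18*H (l(H) = 2*(H*8 + H) = 2*(8*H + H) = 2*(9*H) = 18*H)
l(24) - 1*7074 = 18*24 - 1*7074 = 432 - 7074 = -6642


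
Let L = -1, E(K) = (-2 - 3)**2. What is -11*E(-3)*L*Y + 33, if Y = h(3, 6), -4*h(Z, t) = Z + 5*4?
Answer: -6193/4 ≈ -1548.3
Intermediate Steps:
h(Z, t) = -5 - Z/4 (h(Z, t) = -(Z + 5*4)/4 = -(Z + 20)/4 = -(20 + Z)/4 = -5 - Z/4)
E(K) = 25 (E(K) = (-5)**2 = 25)
Y = -23/4 (Y = -5 - 1/4*3 = -5 - 3/4 = -23/4 ≈ -5.7500)
-11*E(-3)*L*Y + 33 = -11*25*(-1)*(-23)/4 + 33 = -(-275)*(-23)/4 + 33 = -11*575/4 + 33 = -6325/4 + 33 = -6193/4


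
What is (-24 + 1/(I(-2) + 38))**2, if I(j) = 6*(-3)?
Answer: 229441/400 ≈ 573.60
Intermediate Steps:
I(j) = -18
(-24 + 1/(I(-2) + 38))**2 = (-24 + 1/(-18 + 38))**2 = (-24 + 1/20)**2 = (-479/20)**2 = 229441/400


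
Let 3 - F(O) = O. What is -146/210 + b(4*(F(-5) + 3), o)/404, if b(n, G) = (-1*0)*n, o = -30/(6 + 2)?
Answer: -73/105 ≈ -0.69524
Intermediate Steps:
F(O) = 3 - O
o = -15/4 (o = -30/8 = -5*¾ = -15/4 ≈ -3.7500)
b(n, G) = 0 (b(n, G) = 0*n = 0)
-146/210 + b(4*(F(-5) + 3), o)/404 = -146/210 + 0/404 = -146*1/210 + 0*(1/404) = -73/105 + 0 = -73/105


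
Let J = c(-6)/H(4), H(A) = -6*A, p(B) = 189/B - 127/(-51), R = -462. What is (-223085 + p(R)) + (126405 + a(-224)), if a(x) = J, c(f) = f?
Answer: -216944689/2244 ≈ -96678.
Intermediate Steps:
p(B) = 127/51 + 189/B (p(B) = 189/B - 127*(-1/51) = 189/B + 127/51 = 127/51 + 189/B)
J = 1/4 (J = -6/((-6*4)) = -6/(-24) = -6*(-1/24) = 1/4 ≈ 0.25000)
a(x) = 1/4
(-223085 + p(R)) + (126405 + a(-224)) = (-223085 + (127/51 + 189/(-462))) + (126405 + 1/4) = (-223085 + (127/51 + 189*(-1/462))) + 505621/4 = (-223085 + (127/51 - 9/22)) + 505621/4 = (-223085 + 2335/1122) + 505621/4 = -250299035/1122 + 505621/4 = -216944689/2244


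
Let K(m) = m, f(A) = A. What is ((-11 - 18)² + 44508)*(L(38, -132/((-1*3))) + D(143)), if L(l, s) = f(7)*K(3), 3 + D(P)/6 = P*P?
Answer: 5564186253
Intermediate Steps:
D(P) = -18 + 6*P² (D(P) = -18 + 6*(P*P) = -18 + 6*P²)
L(l, s) = 21 (L(l, s) = 7*3 = 21)
((-11 - 18)² + 44508)*(L(38, -132/((-1*3))) + D(143)) = ((-11 - 18)² + 44508)*(21 + (-18 + 6*143²)) = ((-29)² + 44508)*(21 + (-18 + 6*20449)) = (841 + 44508)*(21 + (-18 + 122694)) = 45349*(21 + 122676) = 45349*122697 = 5564186253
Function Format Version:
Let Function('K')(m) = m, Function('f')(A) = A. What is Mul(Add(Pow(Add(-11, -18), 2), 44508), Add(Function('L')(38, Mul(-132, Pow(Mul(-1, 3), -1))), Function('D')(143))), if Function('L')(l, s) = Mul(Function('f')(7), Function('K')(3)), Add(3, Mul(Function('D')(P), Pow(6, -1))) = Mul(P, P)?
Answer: 5564186253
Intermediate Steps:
Function('D')(P) = Add(-18, Mul(6, Pow(P, 2))) (Function('D')(P) = Add(-18, Mul(6, Mul(P, P))) = Add(-18, Mul(6, Pow(P, 2))))
Function('L')(l, s) = 21 (Function('L')(l, s) = Mul(7, 3) = 21)
Mul(Add(Pow(Add(-11, -18), 2), 44508), Add(Function('L')(38, Mul(-132, Pow(Mul(-1, 3), -1))), Function('D')(143))) = Mul(Add(Pow(Add(-11, -18), 2), 44508), Add(21, Add(-18, Mul(6, Pow(143, 2))))) = Mul(Add(Pow(-29, 2), 44508), Add(21, Add(-18, Mul(6, 20449)))) = Mul(Add(841, 44508), Add(21, Add(-18, 122694))) = Mul(45349, Add(21, 122676)) = Mul(45349, 122697) = 5564186253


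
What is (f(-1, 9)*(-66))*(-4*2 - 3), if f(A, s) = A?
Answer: -726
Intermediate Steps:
(f(-1, 9)*(-66))*(-4*2 - 3) = (-1*(-66))*(-4*2 - 3) = 66*(-8 - 3) = 66*(-11) = -726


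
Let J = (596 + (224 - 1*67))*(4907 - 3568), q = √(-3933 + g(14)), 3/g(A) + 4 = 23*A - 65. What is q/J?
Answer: I*√251746638/255091551 ≈ 6.2199e-5*I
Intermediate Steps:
g(A) = 3/(-69 + 23*A) (g(A) = 3/(-4 + (23*A - 65)) = 3/(-4 + (-65 + 23*A)) = 3/(-69 + 23*A))
q = I*√251746638/253 (q = √(-3933 + 3/(23*(-3 + 14))) = √(-3933 + (3/23)/11) = √(-3933 + (3/23)*(1/11)) = √(-3933 + 3/253) = √(-995046/253) = I*√251746638/253 ≈ 62.714*I)
J = 1008267 (J = (596 + (224 - 67))*1339 = (596 + 157)*1339 = 753*1339 = 1008267)
q/J = (I*√251746638/253)/1008267 = (I*√251746638/253)*(1/1008267) = I*√251746638/255091551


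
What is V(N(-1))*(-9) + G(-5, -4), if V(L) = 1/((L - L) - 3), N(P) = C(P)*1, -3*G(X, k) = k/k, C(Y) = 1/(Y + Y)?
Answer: 8/3 ≈ 2.6667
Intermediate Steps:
C(Y) = 1/(2*Y)
G(X, k) = -⅓ (G(X, k) = -k/(3*k) = -⅓*1 = -⅓)
N(P) = 1/(2*P) (N(P) = (1/(2*P))*1 = 1/(2*P))
V(L) = -⅓ (V(L) = 1/(0 - 3) = 1/(-3) = -⅓)
V(N(-1))*(-9) + G(-5, -4) = -⅓*(-9) - ⅓ = 3 - ⅓ = 8/3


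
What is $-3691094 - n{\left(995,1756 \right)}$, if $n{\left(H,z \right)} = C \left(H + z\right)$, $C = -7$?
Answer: $-3671837$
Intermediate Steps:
$n{\left(H,z \right)} = - 7 H - 7 z$ ($n{\left(H,z \right)} = - 7 \left(H + z\right) = - 7 H - 7 z$)
$-3691094 - n{\left(995,1756 \right)} = -3691094 - \left(\left(-7\right) 995 - 12292\right) = -3691094 - \left(-6965 - 12292\right) = -3691094 - -19257 = -3691094 + 19257 = -3671837$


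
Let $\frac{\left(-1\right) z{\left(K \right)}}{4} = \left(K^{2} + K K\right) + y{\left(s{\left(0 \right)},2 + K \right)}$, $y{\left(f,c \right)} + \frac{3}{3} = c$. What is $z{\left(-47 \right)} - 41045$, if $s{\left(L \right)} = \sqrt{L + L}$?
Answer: $-58533$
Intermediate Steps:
$s{\left(L \right)} = \sqrt{2} \sqrt{L}$ ($s{\left(L \right)} = \sqrt{2 L} = \sqrt{2} \sqrt{L}$)
$y{\left(f,c \right)} = -1 + c$
$z{\left(K \right)} = -4 - 8 K^{2} - 4 K$ ($z{\left(K \right)} = - 4 \left(\left(K^{2} + K K\right) + \left(-1 + \left(2 + K\right)\right)\right) = - 4 \left(\left(K^{2} + K^{2}\right) + \left(1 + K\right)\right) = - 4 \left(2 K^{2} + \left(1 + K\right)\right) = - 4 \left(1 + K + 2 K^{2}\right) = -4 - 8 K^{2} - 4 K$)
$z{\left(-47 \right)} - 41045 = \left(-4 - 8 \left(-47\right)^{2} - -188\right) - 41045 = \left(-4 - 17672 + 188\right) - 41045 = -17488 - 41045 = -58533$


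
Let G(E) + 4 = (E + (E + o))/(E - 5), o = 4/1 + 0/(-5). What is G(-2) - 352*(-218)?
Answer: 76732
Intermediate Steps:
o = 4 (o = 4*1 + 0*(-⅕) = 4 + 0 = 4)
G(E) = -4 + (4 + 2*E)/(-5 + E) (G(E) = -4 + (E + (E + 4))/(E - 5) = -4 + (E + (4 + E))/(-5 + E) = -4 + (4 + 2*E)/(-5 + E))
G(-2) - 352*(-218) = 2*(12 - 1*(-2))/(-5 - 2) - 352*(-218) = 2*(12 + 2)/(-7) + 76736 = 2*(-⅐)*14 + 76736 = -4 + 76736 = 76732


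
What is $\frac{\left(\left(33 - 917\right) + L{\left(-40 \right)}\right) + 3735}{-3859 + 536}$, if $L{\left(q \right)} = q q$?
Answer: $- \frac{4451}{3323} \approx -1.3395$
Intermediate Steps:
$L{\left(q \right)} = q^{2}$
$\frac{\left(\left(33 - 917\right) + L{\left(-40 \right)}\right) + 3735}{-3859 + 536} = \frac{\left(\left(33 - 917\right) + \left(-40\right)^{2}\right) + 3735}{-3859 + 536} = \frac{\left(-884 + 1600\right) + 3735}{-3323} = \left(716 + 3735\right) \left(- \frac{1}{3323}\right) = 4451 \left(- \frac{1}{3323}\right) = - \frac{4451}{3323}$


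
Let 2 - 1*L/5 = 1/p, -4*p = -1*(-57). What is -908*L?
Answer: -535720/57 ≈ -9398.6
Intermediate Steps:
p = -57/4 (p = -(-1)*(-57)/4 = -¼*57 = -57/4 ≈ -14.250)
L = 590/57 (L = 10 - 5/(-57/4) = 10 - 5*(-4/57) = 10 + 20/57 = 590/57 ≈ 10.351)
-908*L = -908*590/57 = -535720/57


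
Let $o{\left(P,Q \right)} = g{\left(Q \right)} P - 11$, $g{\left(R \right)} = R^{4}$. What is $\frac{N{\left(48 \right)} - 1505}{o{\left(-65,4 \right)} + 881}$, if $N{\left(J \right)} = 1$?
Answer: $\frac{752}{7885} \approx 0.095371$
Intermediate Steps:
$o{\left(P,Q \right)} = -11 + P Q^{4}$ ($o{\left(P,Q \right)} = Q^{4} P - 11 = P Q^{4} + \left(-24 + 13\right) = P Q^{4} - 11 = -11 + P Q^{4}$)
$\frac{N{\left(48 \right)} - 1505}{o{\left(-65,4 \right)} + 881} = \frac{1 - 1505}{\left(-11 - 65 \cdot 4^{4}\right) + 881} = \frac{1 - 1505}{\left(-11 - 16640\right) + 881} = - \frac{1504}{\left(-11 - 16640\right) + 881} = - \frac{1504}{-16651 + 881} = - \frac{1504}{-15770} = \left(-1504\right) \left(- \frac{1}{15770}\right) = \frac{752}{7885}$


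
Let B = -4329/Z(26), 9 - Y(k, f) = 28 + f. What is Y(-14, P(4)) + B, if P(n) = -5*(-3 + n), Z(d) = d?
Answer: -361/2 ≈ -180.50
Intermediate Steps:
P(n) = 15 - 5*n
Y(k, f) = -19 - f (Y(k, f) = 9 - (28 + f) = 9 + (-28 - f) = -19 - f)
B = -333/2 (B = -4329/26 = -4329*1/26 = -333/2 ≈ -166.50)
Y(-14, P(4)) + B = (-19 - (15 - 5*4)) - 333/2 = (-19 - (15 - 20)) - 333/2 = (-19 - 1*(-5)) - 333/2 = (-19 + 5) - 333/2 = -14 - 333/2 = -361/2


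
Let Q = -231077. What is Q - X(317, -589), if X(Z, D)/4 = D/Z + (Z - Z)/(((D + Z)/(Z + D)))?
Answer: -73249053/317 ≈ -2.3107e+5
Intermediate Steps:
X(Z, D) = 4*D/Z (X(Z, D) = 4*(D/Z + (Z - Z)/(((D + Z)/(Z + D)))) = 4*(D/Z + 0/(((D + Z)/(D + Z)))) = 4*(D/Z + 0/1) = 4*(D/Z + 0*1) = 4*(D/Z + 0) = 4*(D/Z) = 4*D/Z)
Q - X(317, -589) = -231077 - 4*(-589)/317 = -231077 - 1*(-2356/317) = -231077 + 2356/317 = -73249053/317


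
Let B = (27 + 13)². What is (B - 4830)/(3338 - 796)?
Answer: -1615/1271 ≈ -1.2707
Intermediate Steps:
B = 1600 (B = 40² = 1600)
(B - 4830)/(3338 - 796) = (1600 - 4830)/(3338 - 796) = -3230/2542 = -3230*1/2542 = -1615/1271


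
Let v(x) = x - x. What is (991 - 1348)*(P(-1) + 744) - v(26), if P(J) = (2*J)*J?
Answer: -266322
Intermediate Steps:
v(x) = 0
P(J) = 2*J²
(991 - 1348)*(P(-1) + 744) - v(26) = (991 - 1348)*(2*(-1)² + 744) - 1*0 = -357*(2*1 + 744) + 0 = -357*(2 + 744) + 0 = -357*746 + 0 = -266322 + 0 = -266322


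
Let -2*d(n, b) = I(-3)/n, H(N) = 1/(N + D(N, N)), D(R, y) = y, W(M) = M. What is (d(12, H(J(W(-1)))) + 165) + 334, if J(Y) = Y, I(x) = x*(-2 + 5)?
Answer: 3995/8 ≈ 499.38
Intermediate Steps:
I(x) = 3*x (I(x) = x*3 = 3*x)
H(N) = 1/(2*N) (H(N) = 1/(N + N) = 1/(2*N))
d(n, b) = 9/(2*n) (d(n, b) = -3*(-3)/(2*n) = -(-9)/(2*n) = 9/(2*n))
(d(12, H(J(W(-1)))) + 165) + 334 = ((9/2)/12 + 165) + 334 = ((9/2)*(1/12) + 165) + 334 = (3/8 + 165) + 334 = 1323/8 + 334 = 3995/8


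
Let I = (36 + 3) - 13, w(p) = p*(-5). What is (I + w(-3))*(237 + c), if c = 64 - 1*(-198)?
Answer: 20459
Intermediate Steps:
w(p) = -5*p
I = 26 (I = 39 - 13 = 26)
c = 262 (c = 64 + 198 = 262)
(I + w(-3))*(237 + c) = (26 - 5*(-3))*(237 + 262) = (26 + 15)*499 = 41*499 = 20459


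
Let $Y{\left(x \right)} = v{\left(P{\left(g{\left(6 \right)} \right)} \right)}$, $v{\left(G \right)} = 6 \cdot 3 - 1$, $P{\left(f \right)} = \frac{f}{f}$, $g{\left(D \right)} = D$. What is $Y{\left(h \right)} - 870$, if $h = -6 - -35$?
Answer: $-853$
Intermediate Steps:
$P{\left(f \right)} = 1$
$h = 29$ ($h = -6 + 35 = 29$)
$v{\left(G \right)} = 17$ ($v{\left(G \right)} = 18 - 1 = 17$)
$Y{\left(x \right)} = 17$
$Y{\left(h \right)} - 870 = 17 - 870 = -853$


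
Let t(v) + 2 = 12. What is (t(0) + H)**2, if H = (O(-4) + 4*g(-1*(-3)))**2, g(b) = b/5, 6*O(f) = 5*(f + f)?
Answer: 40271716/50625 ≈ 795.49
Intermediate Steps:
t(v) = 10 (t(v) = -2 + 12 = 10)
O(f) = 5*f/3 (O(f) = (5*(f + f))/6 = (5*(2*f))/6 = (10*f)/6 = 5*f/3)
g(b) = b/5 (g(b) = b*(1/5) = b/5)
H = 4096/225 (H = ((5/3)*(-4) + 4*((-1*(-3))/5))**2 = (-20/3 + 4*((1/5)*3))**2 = (-20/3 + 4*(3/5))**2 = (-20/3 + 12/5)**2 = (-64/15)**2 = 4096/225 ≈ 18.204)
(t(0) + H)**2 = (10 + 4096/225)**2 = (6346/225)**2 = 40271716/50625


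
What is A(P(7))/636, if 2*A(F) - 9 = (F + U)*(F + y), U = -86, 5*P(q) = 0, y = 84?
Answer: -2405/424 ≈ -5.6722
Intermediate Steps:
P(q) = 0 (P(q) = (⅕)*0 = 0)
A(F) = 9/2 + (-86 + F)*(84 + F)/2 (A(F) = 9/2 + ((F - 86)*(F + 84))/2 = 9/2 + ((-86 + F)*(84 + F))/2 = 9/2 + (-86 + F)*(84 + F)/2)
A(P(7))/636 = (-7215/2 + (½)*0² - 1*0)/636 = (-7215/2 + (½)*0 + 0)*(1/636) = (-7215/2 + 0 + 0)*(1/636) = -7215/2*1/636 = -2405/424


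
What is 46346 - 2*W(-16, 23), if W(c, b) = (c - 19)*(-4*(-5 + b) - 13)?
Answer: 40396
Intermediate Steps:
W(c, b) = (-19 + c)*(7 - 4*b) (W(c, b) = (-19 + c)*((20 - 4*b) - 13) = (-19 + c)*(7 - 4*b))
46346 - 2*W(-16, 23) = 46346 - 2*(-133 + 7*(-16) + 76*23 - 4*23*(-16)) = 46346 - 2*(-133 - 112 + 1748 + 1472) = 46346 - 2*2975 = 46346 - 5950 = 40396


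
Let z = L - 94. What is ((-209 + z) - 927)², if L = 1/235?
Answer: 83549324401/55225 ≈ 1.5129e+6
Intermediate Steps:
L = 1/235 ≈ 0.0042553
z = -22089/235 (z = 1/235 - 94 = -22089/235 ≈ -93.996)
((-209 + z) - 927)² = ((-209 - 22089/235) - 927)² = (-71204/235 - 927)² = (-289049/235)² = 83549324401/55225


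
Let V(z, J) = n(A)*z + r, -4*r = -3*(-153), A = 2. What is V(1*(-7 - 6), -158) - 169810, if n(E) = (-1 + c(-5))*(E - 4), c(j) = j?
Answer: -680323/4 ≈ -1.7008e+5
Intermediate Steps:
r = -459/4 (r = -(-3)*(-153)/4 = -¼*459 = -459/4 ≈ -114.75)
n(E) = 24 - 6*E (n(E) = (-1 - 5)*(E - 4) = -6*(-4 + E) = 24 - 6*E)
V(z, J) = -459/4 + 12*z (V(z, J) = (24 - 6*2)*z - 459/4 = (24 - 12)*z - 459/4 = 12*z - 459/4 = -459/4 + 12*z)
V(1*(-7 - 6), -158) - 169810 = (-459/4 + 12*(1*(-7 - 6))) - 169810 = (-459/4 + 12*(1*(-13))) - 169810 = (-459/4 + 12*(-13)) - 169810 = (-459/4 - 156) - 169810 = -1083/4 - 169810 = -680323/4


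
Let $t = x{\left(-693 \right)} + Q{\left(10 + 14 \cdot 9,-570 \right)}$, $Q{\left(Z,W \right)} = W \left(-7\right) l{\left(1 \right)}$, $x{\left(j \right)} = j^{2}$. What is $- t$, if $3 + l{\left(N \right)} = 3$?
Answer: $-480249$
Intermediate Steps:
$l{\left(N \right)} = 0$ ($l{\left(N \right)} = -3 + 3 = 0$)
$Q{\left(Z,W \right)} = 0$ ($Q{\left(Z,W \right)} = W \left(-7\right) 0 = - 7 W 0 = 0$)
$t = 480249$ ($t = \left(-693\right)^{2} + 0 = 480249 + 0 = 480249$)
$- t = \left(-1\right) 480249 = -480249$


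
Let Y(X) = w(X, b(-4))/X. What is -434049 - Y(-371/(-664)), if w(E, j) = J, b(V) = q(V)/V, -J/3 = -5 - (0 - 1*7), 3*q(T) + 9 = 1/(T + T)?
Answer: -161028195/371 ≈ -4.3404e+5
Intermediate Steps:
q(T) = -3 + 1/(6*T) (q(T) = -3 + 1/(3*(T + T)) = -3 + 1/(3*((2*T))) = -3 + (1/(2*T))/3 = -3 + 1/(6*T))
J = -6 (J = -3*(-5 - (0 - 1*7)) = -3*(-5 - (0 - 7)) = -3*(-5 - 1*(-7)) = -3*(-5 + 7) = -3*2 = -6)
b(V) = (-3 + 1/(6*V))/V
w(E, j) = -6
Y(X) = -6/X
-434049 - Y(-371/(-664)) = -434049 - (-6)/((-371/(-664))) = -434049 - (-6)/((-371*(-1/664))) = -434049 - (-6)/371/664 = -434049 - (-6)*664/371 = -434049 - 1*(-3984/371) = -434049 + 3984/371 = -161028195/371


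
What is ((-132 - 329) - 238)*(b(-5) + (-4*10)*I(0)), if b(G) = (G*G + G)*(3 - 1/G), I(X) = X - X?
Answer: -44736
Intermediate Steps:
I(X) = 0
b(G) = (3 - 1/G)*(G + G²) (b(G) = (G² + G)*(3 - 1/G) = (G + G²)*(3 - 1/G) = (3 - 1/G)*(G + G²))
((-132 - 329) - 238)*(b(-5) + (-4*10)*I(0)) = ((-132 - 329) - 238)*((-1 + 2*(-5) + 3*(-5)²) - 4*10*0) = (-461 - 238)*((-1 - 10 + 3*25) - 40*0) = -699*((-1 - 10 + 75) + 0) = -699*(64 + 0) = -699*64 = -44736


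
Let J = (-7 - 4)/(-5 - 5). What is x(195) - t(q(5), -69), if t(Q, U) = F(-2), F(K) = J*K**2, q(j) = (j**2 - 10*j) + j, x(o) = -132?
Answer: -682/5 ≈ -136.40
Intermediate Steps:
q(j) = j**2 - 9*j
J = 11/10 (J = -11/(-10) = -11*(-1/10) = 11/10 ≈ 1.1000)
F(K) = 11*K**2/10
t(Q, U) = 22/5 (t(Q, U) = (11/10)*(-2)**2 = (11/10)*4 = 22/5)
x(195) - t(q(5), -69) = -132 - 1*22/5 = -132 - 22/5 = -682/5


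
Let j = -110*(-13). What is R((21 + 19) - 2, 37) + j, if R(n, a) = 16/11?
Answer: 15746/11 ≈ 1431.5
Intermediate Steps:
R(n, a) = 16/11 (R(n, a) = 16*(1/11) = 16/11)
j = 1430
R((21 + 19) - 2, 37) + j = 16/11 + 1430 = 15746/11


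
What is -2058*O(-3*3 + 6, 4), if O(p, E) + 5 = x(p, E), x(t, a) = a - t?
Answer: -4116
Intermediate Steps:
O(p, E) = -5 + E - p (O(p, E) = -5 + (E - p) = -5 + E - p)
-2058*O(-3*3 + 6, 4) = -2058*(-5 + 4 - (-3*3 + 6)) = -2058*(-5 + 4 - (-9 + 6)) = -2058*(-5 + 4 - 1*(-3)) = -2058*(-5 + 4 + 3) = -2058*2 = -4116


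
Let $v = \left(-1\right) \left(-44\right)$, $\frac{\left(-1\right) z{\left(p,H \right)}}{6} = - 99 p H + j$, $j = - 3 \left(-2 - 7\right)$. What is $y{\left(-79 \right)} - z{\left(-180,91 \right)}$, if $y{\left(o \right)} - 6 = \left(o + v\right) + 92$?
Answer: $9729945$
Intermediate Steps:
$j = 27$ ($j = \left(-3\right) \left(-9\right) = 27$)
$z{\left(p,H \right)} = -162 + 594 H p$ ($z{\left(p,H \right)} = - 6 \left(- 99 p H + 27\right) = - 6 \left(- 99 H p + 27\right) = - 6 \left(27 - 99 H p\right) = -162 + 594 H p$)
$v = 44$
$y{\left(o \right)} = 142 + o$ ($y{\left(o \right)} = 6 + \left(\left(o + 44\right) + 92\right) = 6 + \left(\left(44 + o\right) + 92\right) = 6 + \left(136 + o\right) = 142 + o$)
$y{\left(-79 \right)} - z{\left(-180,91 \right)} = \left(142 - 79\right) - \left(-162 + 594 \cdot 91 \left(-180\right)\right) = 63 - \left(-162 - 9729720\right) = 63 - -9729882 = 63 + 9729882 = 9729945$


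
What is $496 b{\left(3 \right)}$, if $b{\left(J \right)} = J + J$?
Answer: $2976$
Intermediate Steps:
$b{\left(J \right)} = 2 J$
$496 b{\left(3 \right)} = 496 \cdot 2 \cdot 3 = 496 \cdot 6 = 2976$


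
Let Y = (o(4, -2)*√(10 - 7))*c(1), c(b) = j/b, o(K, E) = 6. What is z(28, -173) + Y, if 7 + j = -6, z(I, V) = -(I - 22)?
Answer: -6 - 78*√3 ≈ -141.10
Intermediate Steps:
z(I, V) = 22 - I (z(I, V) = -(-22 + I) = 22 - I)
j = -13 (j = -7 - 6 = -13)
c(b) = -13/b
Y = -78*√3 (Y = (6*√(10 - 7))*(-13/1) = (6*√3)*(-13*1) = (6*√3)*(-13) = -78*√3 ≈ -135.10)
z(28, -173) + Y = (22 - 1*28) - 78*√3 = (22 - 28) - 78*√3 = -6 - 78*√3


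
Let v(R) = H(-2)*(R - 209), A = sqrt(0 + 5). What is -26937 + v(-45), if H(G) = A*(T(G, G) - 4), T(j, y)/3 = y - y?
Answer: -26937 + 1016*sqrt(5) ≈ -24665.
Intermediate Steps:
T(j, y) = 0 (T(j, y) = 3*(y - y) = 3*0 = 0)
A = sqrt(5) ≈ 2.2361
H(G) = -4*sqrt(5) (H(G) = sqrt(5)*(0 - 4) = sqrt(5)*(-4) = -4*sqrt(5))
v(R) = -4*sqrt(5)*(-209 + R) (v(R) = (-4*sqrt(5))*(R - 209) = (-4*sqrt(5))*(-209 + R) = -4*sqrt(5)*(-209 + R))
-26937 + v(-45) = -26937 + 4*sqrt(5)*(209 - 1*(-45)) = -26937 + 4*sqrt(5)*(209 + 45) = -26937 + 4*sqrt(5)*254 = -26937 + 1016*sqrt(5)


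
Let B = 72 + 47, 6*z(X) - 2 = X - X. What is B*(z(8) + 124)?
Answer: 44387/3 ≈ 14796.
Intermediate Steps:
z(X) = ⅓ (z(X) = ⅓ + (X - X)/6 = ⅓ + (⅙)*0 = ⅓ + 0 = ⅓)
B = 119
B*(z(8) + 124) = 119*(⅓ + 124) = 119*(373/3) = 44387/3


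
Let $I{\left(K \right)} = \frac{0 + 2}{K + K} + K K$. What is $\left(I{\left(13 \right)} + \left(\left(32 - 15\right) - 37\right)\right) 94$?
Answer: $\frac{182172}{13} \approx 14013.0$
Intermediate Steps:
$I{\left(K \right)} = \frac{1}{K} + K^{2}$ ($I{\left(K \right)} = \frac{2}{2 K} + K^{2} = 2 \frac{1}{2 K} + K^{2} = \frac{1}{K} + K^{2}$)
$\left(I{\left(13 \right)} + \left(\left(32 - 15\right) - 37\right)\right) 94 = \left(\frac{1 + 13^{3}}{13} + \left(\left(32 - 15\right) - 37\right)\right) 94 = \left(\frac{1 + 2197}{13} + \left(17 - 37\right)\right) 94 = \left(\frac{1}{13} \cdot 2198 - 20\right) 94 = \left(\frac{2198}{13} - 20\right) 94 = \frac{1938}{13} \cdot 94 = \frac{182172}{13}$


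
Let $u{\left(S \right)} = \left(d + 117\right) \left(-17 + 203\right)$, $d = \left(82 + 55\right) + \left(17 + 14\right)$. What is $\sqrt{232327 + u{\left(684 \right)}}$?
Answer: $\sqrt{285337} \approx 534.17$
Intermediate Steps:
$d = 168$ ($d = 137 + 31 = 168$)
$u{\left(S \right)} = 53010$ ($u{\left(S \right)} = \left(168 + 117\right) \left(-17 + 203\right) = 285 \cdot 186 = 53010$)
$\sqrt{232327 + u{\left(684 \right)}} = \sqrt{232327 + 53010} = \sqrt{285337}$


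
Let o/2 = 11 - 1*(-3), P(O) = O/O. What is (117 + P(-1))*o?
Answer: 3304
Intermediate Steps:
P(O) = 1
o = 28 (o = 2*(11 - 1*(-3)) = 2*(11 + 3) = 2*14 = 28)
(117 + P(-1))*o = (117 + 1)*28 = 118*28 = 3304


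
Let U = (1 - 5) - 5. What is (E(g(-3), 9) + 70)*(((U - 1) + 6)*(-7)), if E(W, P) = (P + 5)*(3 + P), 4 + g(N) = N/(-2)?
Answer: 6664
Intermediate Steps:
g(N) = -4 - N/2 (g(N) = -4 + N/(-2) = -4 + N*(-½) = -4 - N/2)
U = -9 (U = -4 - 5 = -9)
E(W, P) = (3 + P)*(5 + P) (E(W, P) = (5 + P)*(3 + P) = (3 + P)*(5 + P))
(E(g(-3), 9) + 70)*(((U - 1) + 6)*(-7)) = ((15 + 9² + 8*9) + 70)*(((-9 - 1) + 6)*(-7)) = ((15 + 81 + 72) + 70)*((-10 + 6)*(-7)) = (168 + 70)*(-4*(-7)) = 238*28 = 6664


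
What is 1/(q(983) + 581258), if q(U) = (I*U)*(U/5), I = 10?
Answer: 1/2513836 ≈ 3.9780e-7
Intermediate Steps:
q(U) = 2*U² (q(U) = (10*U)*(U/5) = 2*U²)
1/(q(983) + 581258) = 1/(2*983² + 581258) = 1/(2*966289 + 581258) = 1/(1932578 + 581258) = 1/2513836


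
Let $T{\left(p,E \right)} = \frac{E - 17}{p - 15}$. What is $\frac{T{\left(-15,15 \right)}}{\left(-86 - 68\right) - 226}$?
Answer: $- \frac{1}{5700} \approx -0.00017544$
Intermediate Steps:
$T{\left(p,E \right)} = \frac{-17 + E}{-15 + p}$
$\frac{T{\left(-15,15 \right)}}{\left(-86 - 68\right) - 226} = \frac{\frac{1}{-15 - 15} \left(-17 + 15\right)}{\left(-86 - 68\right) - 226} = \frac{\frac{1}{-30} \left(-2\right)}{-154 - 226} = \frac{\left(- \frac{1}{30}\right) \left(-2\right)}{-380} = \frac{1}{15} \left(- \frac{1}{380}\right) = - \frac{1}{5700}$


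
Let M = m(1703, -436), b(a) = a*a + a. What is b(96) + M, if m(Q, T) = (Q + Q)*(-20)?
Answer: -58808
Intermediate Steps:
m(Q, T) = -40*Q (m(Q, T) = (2*Q)*(-20) = -40*Q)
b(a) = a + a² (b(a) = a² + a = a + a²)
M = -68120 (M = -40*1703 = -68120)
b(96) + M = 96*(1 + 96) - 68120 = 96*97 - 68120 = 9312 - 68120 = -58808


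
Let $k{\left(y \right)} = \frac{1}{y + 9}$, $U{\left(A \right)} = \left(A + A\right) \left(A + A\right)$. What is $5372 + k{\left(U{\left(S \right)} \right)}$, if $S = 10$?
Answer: $\frac{2197149}{409} \approx 5372.0$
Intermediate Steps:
$U{\left(A \right)} = 4 A^{2}$ ($U{\left(A \right)} = 2 A 2 A = 4 A^{2}$)
$k{\left(y \right)} = \frac{1}{9 + y}$
$5372 + k{\left(U{\left(S \right)} \right)} = 5372 + \frac{1}{9 + 4 \cdot 10^{2}} = 5372 + \frac{1}{9 + 4 \cdot 100} = 5372 + \frac{1}{9 + 400} = 5372 + \frac{1}{409} = \frac{2197149}{409}$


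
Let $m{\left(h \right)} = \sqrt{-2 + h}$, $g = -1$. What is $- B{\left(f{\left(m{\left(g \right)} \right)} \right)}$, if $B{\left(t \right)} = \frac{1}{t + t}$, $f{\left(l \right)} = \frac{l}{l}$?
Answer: $- \frac{1}{2} \approx -0.5$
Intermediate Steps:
$f{\left(l \right)} = 1$
$B{\left(t \right)} = \frac{1}{2 t}$
$- B{\left(f{\left(m{\left(g \right)} \right)} \right)} = - \frac{1}{2 \cdot 1} = - \frac{1}{2}$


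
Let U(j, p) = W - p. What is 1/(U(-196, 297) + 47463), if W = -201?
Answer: 1/46965 ≈ 2.1292e-5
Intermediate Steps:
U(j, p) = -201 - p
1/(U(-196, 297) + 47463) = 1/((-201 - 1*297) + 47463) = 1/((-201 - 297) + 47463) = 1/(-498 + 47463) = 1/46965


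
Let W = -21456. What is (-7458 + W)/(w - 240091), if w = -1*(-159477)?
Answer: 14457/40307 ≈ 0.35867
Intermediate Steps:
w = 159477
(-7458 + W)/(w - 240091) = (-7458 - 21456)/(159477 - 240091) = -28914/(-80614) = -28914*(-1/80614) = 14457/40307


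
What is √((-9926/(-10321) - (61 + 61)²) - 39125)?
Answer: 61*I*√1546116763/10321 ≈ 232.4*I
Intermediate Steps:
√((-9926/(-10321) - (61 + 61)²) - 39125) = √((-9926*(-1/10321) - 1*122²) - 39125) = √((9926/10321 - 1*14884) - 39125) = √((9926/10321 - 14884) - 39125) = √(-153607838/10321 - 39125) = √(-557416963/10321) = 61*I*√1546116763/10321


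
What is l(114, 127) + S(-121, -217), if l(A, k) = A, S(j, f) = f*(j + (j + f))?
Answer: 99717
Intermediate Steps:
S(j, f) = f*(f + 2*j) (S(j, f) = f*(j + (f + j)) = f*(f + 2*j))
l(114, 127) + S(-121, -217) = 114 - 217*(-217 + 2*(-121)) = 114 - 217*(-217 - 242) = 114 - 217*(-459) = 114 + 99603 = 99717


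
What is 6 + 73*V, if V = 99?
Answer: 7233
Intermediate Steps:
6 + 73*V = 6 + 73*99 = 6 + 7227 = 7233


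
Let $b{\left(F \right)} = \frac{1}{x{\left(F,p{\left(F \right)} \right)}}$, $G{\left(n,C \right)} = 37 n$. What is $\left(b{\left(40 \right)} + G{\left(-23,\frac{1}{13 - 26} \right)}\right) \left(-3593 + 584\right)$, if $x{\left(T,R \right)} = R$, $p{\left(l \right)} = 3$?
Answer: $2559656$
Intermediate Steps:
$b{\left(F \right)} = \frac{1}{3}$
$\left(b{\left(40 \right)} + G{\left(-23,\frac{1}{13 - 26} \right)}\right) \left(-3593 + 584\right) = \left(\frac{1}{3} + 37 \left(-23\right)\right) \left(-3593 + 584\right) = \left(\frac{1}{3} - 851\right) \left(-3009\right) = \left(- \frac{2552}{3}\right) \left(-3009\right) = 2559656$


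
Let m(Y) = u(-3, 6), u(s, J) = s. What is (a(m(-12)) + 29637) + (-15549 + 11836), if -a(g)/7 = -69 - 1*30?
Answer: 26617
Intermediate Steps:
m(Y) = -3
a(g) = 693 (a(g) = -7*(-69 - 1*30) = -7*(-69 - 30) = -7*(-99) = 693)
(a(m(-12)) + 29637) + (-15549 + 11836) = (693 + 29637) + (-15549 + 11836) = 30330 - 3713 = 26617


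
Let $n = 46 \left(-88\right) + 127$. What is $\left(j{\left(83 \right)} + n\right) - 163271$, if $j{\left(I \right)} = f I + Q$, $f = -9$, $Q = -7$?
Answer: $-167946$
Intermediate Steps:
$j{\left(I \right)} = -7 - 9 I$ ($j{\left(I \right)} = - 9 I - 7 = -7 - 9 I$)
$n = -3921$ ($n = -4048 + 127 = -3921$)
$\left(j{\left(83 \right)} + n\right) - 163271 = \left(\left(-7 - 747\right) - 3921\right) - 163271 = \left(-754 - 3921\right) - 163271 = -4675 - 163271 = -167946$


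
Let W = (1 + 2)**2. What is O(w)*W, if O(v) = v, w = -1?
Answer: -9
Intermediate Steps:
W = 9 (W = 3**2 = 9)
O(w)*W = -1*9 = -9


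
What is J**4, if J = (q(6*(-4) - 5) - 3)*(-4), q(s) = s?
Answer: 268435456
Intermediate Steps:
J = 128 (J = ((6*(-4) - 5) - 3)*(-4) = ((-24 - 5) - 3)*(-4) = (-29 - 3)*(-4) = -32*(-4) = 128)
J**4 = 128**4 = 268435456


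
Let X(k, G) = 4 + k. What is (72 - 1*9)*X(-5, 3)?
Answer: -63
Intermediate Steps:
(72 - 1*9)*X(-5, 3) = (72 - 1*9)*(4 - 5) = (72 - 9)*(-1) = 63*(-1) = -63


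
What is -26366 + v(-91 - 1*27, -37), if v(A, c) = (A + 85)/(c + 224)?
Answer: -448225/17 ≈ -26366.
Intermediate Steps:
v(A, c) = (85 + A)/(224 + c)
-26366 + v(-91 - 1*27, -37) = -26366 + (85 + (-91 - 1*27))/(224 - 37) = -26366 + (85 + (-91 - 27))/187 = -26366 + (85 - 118)/187 = -26366 + (1/187)*(-33) = -26366 - 3/17 = -448225/17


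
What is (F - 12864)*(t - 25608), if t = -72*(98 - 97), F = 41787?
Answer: -742742640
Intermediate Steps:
t = -72 (t = -72*1 = -72)
(F - 12864)*(t - 25608) = (41787 - 12864)*(-72 - 25608) = 28923*(-25680) = -742742640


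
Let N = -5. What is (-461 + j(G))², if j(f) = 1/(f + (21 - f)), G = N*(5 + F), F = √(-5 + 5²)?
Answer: 93702400/441 ≈ 2.1248e+5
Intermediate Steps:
F = 2*√5 (F = √(-5 + 25) = √20 = 2*√5 ≈ 4.4721)
G = -25 - 10*√5 (G = -5*(5 + 2*√5) = -25 - 10*√5 ≈ -47.361)
j(f) = 1/21
(-461 + j(G))² = (-461 + 1/21)² = (-9680/21)² = 93702400/441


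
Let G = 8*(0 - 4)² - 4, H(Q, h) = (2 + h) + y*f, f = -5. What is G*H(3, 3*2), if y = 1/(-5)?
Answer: 1116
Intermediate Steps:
y = -⅕ (y = 1*(-⅕) = -⅕ ≈ -0.20000)
H(Q, h) = 3 + h (H(Q, h) = (2 + h) - ⅕*(-5) = (2 + h) + 1 = 3 + h)
G = 124 (G = 8*(-4)² - 4 = 8*16 - 4 = 128 - 4 = 124)
G*H(3, 3*2) = 124*(3 + 3*2) = 124*(3 + 6) = 124*9 = 1116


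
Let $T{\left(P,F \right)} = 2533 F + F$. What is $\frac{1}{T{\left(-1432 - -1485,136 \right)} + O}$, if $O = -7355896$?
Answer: $- \frac{1}{7011272} \approx -1.4263 \cdot 10^{-7}$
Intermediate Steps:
$T{\left(P,F \right)} = 2534 F$
$\frac{1}{T{\left(-1432 - -1485,136 \right)} + O} = \frac{1}{2534 \cdot 136 - 7355896} = \frac{1}{344624 - 7355896} = \frac{1}{-7011272} = - \frac{1}{7011272}$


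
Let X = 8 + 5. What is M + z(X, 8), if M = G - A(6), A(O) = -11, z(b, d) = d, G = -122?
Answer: -103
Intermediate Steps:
X = 13
M = -111 (M = -122 - 1*(-11) = -122 + 11 = -111)
M + z(X, 8) = -111 + 8 = -103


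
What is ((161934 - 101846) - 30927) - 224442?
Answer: -195281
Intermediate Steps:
((161934 - 101846) - 30927) - 224442 = (60088 - 30927) - 224442 = 29161 - 224442 = -195281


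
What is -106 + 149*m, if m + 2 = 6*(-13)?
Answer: -12026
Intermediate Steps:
m = -80 (m = -2 + 6*(-13) = -2 - 78 = -80)
-106 + 149*m = -106 + 149*(-80) = -106 - 11920 = -12026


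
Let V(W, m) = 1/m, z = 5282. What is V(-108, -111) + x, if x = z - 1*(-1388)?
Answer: 740369/111 ≈ 6670.0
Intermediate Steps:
x = 6670 (x = 5282 - 1*(-1388) = 5282 + 1388 = 6670)
V(-108, -111) + x = 1/(-111) + 6670 = -1/111 + 6670 = 740369/111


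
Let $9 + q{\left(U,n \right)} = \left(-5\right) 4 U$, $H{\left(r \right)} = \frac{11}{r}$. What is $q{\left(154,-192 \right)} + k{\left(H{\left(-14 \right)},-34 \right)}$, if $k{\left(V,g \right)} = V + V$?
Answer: $- \frac{21634}{7} \approx -3090.6$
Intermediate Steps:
$k{\left(V,g \right)} = 2 V$
$q{\left(U,n \right)} = -9 - 20 U$ ($q{\left(U,n \right)} = -9 + \left(-5\right) 4 U = -9 - 20 U$)
$q{\left(154,-192 \right)} + k{\left(H{\left(-14 \right)},-34 \right)} = \left(-9 - 3080\right) + 2 \frac{11}{-14} = \left(-9 - 3080\right) + 2 \cdot 11 \left(- \frac{1}{14}\right) = -3089 + 2 \left(- \frac{11}{14}\right) = -3089 - \frac{11}{7} = - \frac{21634}{7}$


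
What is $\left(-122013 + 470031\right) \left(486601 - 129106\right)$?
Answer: $124414694910$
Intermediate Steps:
$\left(-122013 + 470031\right) \left(486601 - 129106\right) = 348018 \cdot 357495 = 124414694910$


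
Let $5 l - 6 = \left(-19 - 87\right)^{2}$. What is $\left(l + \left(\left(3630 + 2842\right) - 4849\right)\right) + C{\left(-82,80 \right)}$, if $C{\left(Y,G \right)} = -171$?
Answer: $\frac{18502}{5} \approx 3700.4$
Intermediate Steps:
$l = \frac{11242}{5}$ ($l = \frac{6}{5} + \frac{\left(-19 - 87\right)^{2}}{5} = \frac{6}{5} + \frac{\left(-106\right)^{2}}{5} = \frac{6}{5} + \frac{1}{5} \cdot 11236 = \frac{6}{5} + \frac{11236}{5} = \frac{11242}{5} \approx 2248.4$)
$\left(l + \left(\left(3630 + 2842\right) - 4849\right)\right) + C{\left(-82,80 \right)} = \left(\frac{11242}{5} + \left(\left(3630 + 2842\right) - 4849\right)\right) - 171 = \left(\frac{11242}{5} + \left(6472 - 4849\right)\right) - 171 = \left(\frac{11242}{5} + 1623\right) - 171 = \frac{19357}{5} - 171 = \frac{18502}{5}$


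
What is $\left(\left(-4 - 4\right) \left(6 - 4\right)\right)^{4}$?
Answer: $65536$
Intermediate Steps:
$\left(\left(-4 - 4\right) \left(6 - 4\right)\right)^{4} = \left(\left(-8\right) 2\right)^{4} = \left(-16\right)^{4} = 65536$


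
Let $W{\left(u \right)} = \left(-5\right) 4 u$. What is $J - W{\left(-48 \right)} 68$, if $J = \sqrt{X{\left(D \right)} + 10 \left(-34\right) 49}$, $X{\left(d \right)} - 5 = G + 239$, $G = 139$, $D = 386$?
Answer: $-65280 + i \sqrt{16277} \approx -65280.0 + 127.58 i$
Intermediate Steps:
$W{\left(u \right)} = - 20 u$
$X{\left(d \right)} = 383$ ($X{\left(d \right)} = 5 + \left(139 + 239\right) = 5 + 378 = 383$)
$J = i \sqrt{16277}$ ($J = \sqrt{383 + 10 \left(-34\right) 49} = \sqrt{383 - 16660} = \sqrt{-16277} = i \sqrt{16277} \approx 127.58 i$)
$J - W{\left(-48 \right)} 68 = i \sqrt{16277} - \left(-20\right) \left(-48\right) 68 = i \sqrt{16277} - 960 \cdot 68 = i \sqrt{16277} - 65280 = -65280 + i \sqrt{16277}$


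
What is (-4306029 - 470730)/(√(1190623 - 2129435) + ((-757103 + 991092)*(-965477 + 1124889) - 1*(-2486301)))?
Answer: -178188113396587671/1391524311231830850173 + 9553518*I*√234703/1391524311231830850173 ≈ -0.00012805 + 3.3261e-12*I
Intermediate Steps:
(-4306029 - 470730)/(√(1190623 - 2129435) + ((-757103 + 991092)*(-965477 + 1124889) - 1*(-2486301))) = -4776759/(√(-938812) + (233989*159412 + 2486301)) = -4776759/(2*I*√234703 + (37300654468 + 2486301)) = -4776759/(2*I*√234703 + 37303140769) = -4776759/(37303140769 + 2*I*√234703)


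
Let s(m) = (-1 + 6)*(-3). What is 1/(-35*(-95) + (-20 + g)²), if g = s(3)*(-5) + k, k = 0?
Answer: 1/6350 ≈ 0.00015748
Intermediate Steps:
s(m) = -15 (s(m) = 5*(-3) = -15)
g = 75 (g = -15*(-5) + 0 = 75 + 0 = 75)
1/(-35*(-95) + (-20 + g)²) = 1/(-35*(-95) + (-20 + 75)²) = 1/(3325 + 55²) = 1/(3325 + 3025) = 1/6350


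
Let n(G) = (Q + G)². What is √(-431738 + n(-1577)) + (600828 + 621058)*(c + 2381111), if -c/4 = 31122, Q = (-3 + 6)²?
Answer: 2757336050978 + √2026886 ≈ 2.7573e+12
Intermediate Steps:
Q = 9 (Q = 3² = 9)
c = -124488 (c = -4*31122 = -124488)
n(G) = (9 + G)²
√(-431738 + n(-1577)) + (600828 + 621058)*(c + 2381111) = √(-431738 + (9 - 1577)²) + (600828 + 621058)*(-124488 + 2381111) = √(-431738 + (-1568)²) + 1221886*2256623 = √(-431738 + 2458624) + 2757336050978 = √2026886 + 2757336050978 = 2757336050978 + √2026886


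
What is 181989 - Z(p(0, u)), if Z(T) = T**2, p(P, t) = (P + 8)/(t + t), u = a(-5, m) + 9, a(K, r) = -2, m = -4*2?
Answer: 8917445/49 ≈ 1.8199e+5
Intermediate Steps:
m = -8
u = 7 (u = -2 + 9 = 7)
p(P, t) = (8 + P)/(2*t) (p(P, t) = (8 + P)/((2*t)) = (8 + P)*(1/(2*t)) = (8 + P)/(2*t))
181989 - Z(p(0, u)) = 181989 - ((1/2)*(8 + 0)/7)**2 = 181989 - ((1/2)*(1/7)*8)**2 = 181989 - (4/7)**2 = 181989 - 1*16/49 = 181989 - 16/49 = 8917445/49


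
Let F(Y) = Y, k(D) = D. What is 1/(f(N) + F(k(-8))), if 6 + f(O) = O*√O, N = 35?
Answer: 2/6097 + 5*√35/6097 ≈ 0.0051797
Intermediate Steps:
f(O) = -6 + O^(3/2) (f(O) = -6 + O*√O = -6 + O^(3/2))
1/(f(N) + F(k(-8))) = 1/((-6 + 35^(3/2)) - 8) = 1/((-6 + 35*√35) - 8) = 1/(-14 + 35*√35)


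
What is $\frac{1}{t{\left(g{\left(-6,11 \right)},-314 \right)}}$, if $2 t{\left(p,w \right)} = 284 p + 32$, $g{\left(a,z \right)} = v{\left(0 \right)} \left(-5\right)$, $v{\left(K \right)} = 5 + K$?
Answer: $- \frac{1}{3534} \approx -0.00028297$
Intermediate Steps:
$g{\left(a,z \right)} = -25$ ($g{\left(a,z \right)} = \left(5 + 0\right) \left(-5\right) = 5 \left(-5\right) = -25$)
$t{\left(p,w \right)} = 16 + 142 p$ ($t{\left(p,w \right)} = \frac{284 p + 32}{2} = \frac{32 + 284 p}{2} = 16 + 142 p$)
$\frac{1}{t{\left(g{\left(-6,11 \right)},-314 \right)}} = \frac{1}{16 + 142 \left(-25\right)} = \frac{1}{16 - 3550} = \frac{1}{-3534} = - \frac{1}{3534}$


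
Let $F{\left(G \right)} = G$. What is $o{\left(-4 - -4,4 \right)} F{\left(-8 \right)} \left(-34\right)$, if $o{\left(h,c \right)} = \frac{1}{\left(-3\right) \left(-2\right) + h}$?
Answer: $\frac{136}{3} \approx 45.333$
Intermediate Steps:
$o{\left(h,c \right)} = \frac{1}{6 + h}$
$o{\left(-4 - -4,4 \right)} F{\left(-8 \right)} \left(-34\right) = \frac{1}{6 - 0} \left(-8\right) \left(-34\right) = \frac{1}{6 + \left(-4 + 4\right)} \left(-8\right) \left(-34\right) = \frac{1}{6 + 0} \left(-8\right) \left(-34\right) = \frac{1}{6} \left(-8\right) \left(-34\right) = \left(- \frac{4}{3}\right) \left(-34\right) = \frac{136}{3}$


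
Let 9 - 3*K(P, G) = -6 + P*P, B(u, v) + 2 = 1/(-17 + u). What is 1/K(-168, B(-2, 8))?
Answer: -1/9403 ≈ -0.00010635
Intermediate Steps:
B(u, v) = -2 + 1/(-17 + u)
K(P, G) = 5 - P²/3 (K(P, G) = 3 - (-6 + P*P)/3 = 3 - (-6 + P²)/3 = 3 + (2 - P²/3) = 5 - P²/3)
1/K(-168, B(-2, 8)) = 1/(5 - ⅓*(-168)²) = 1/(5 - ⅓*28224) = 1/(5 - 9408) = 1/(-9403) = -1/9403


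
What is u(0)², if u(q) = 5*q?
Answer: 0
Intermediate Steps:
u(0)² = (5*0)² = 0² = 0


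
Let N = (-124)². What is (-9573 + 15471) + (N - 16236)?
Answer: 5038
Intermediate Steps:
N = 15376
(-9573 + 15471) + (N - 16236) = (-9573 + 15471) + (15376 - 16236) = 5898 - 860 = 5038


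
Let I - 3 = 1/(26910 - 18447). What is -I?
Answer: -25390/8463 ≈ -3.0001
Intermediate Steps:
I = 25390/8463 (I = 3 + 1/(26910 - 18447) = 3 + 1/8463 = 25390/8463 ≈ 3.0001)
-I = -1*25390/8463 = -25390/8463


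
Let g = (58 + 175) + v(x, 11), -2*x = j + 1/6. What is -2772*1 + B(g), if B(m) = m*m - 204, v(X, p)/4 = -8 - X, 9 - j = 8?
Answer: 345316/9 ≈ 38368.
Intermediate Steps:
j = 1 (j = 9 - 1*8 = 9 - 8 = 1)
x = -7/12 (x = -(1 + 1/6)/2 = -(1 + ⅙)/2 = -½*7/6 = -7/12 ≈ -0.58333)
v(X, p) = -32 - 4*X (v(X, p) = 4*(-8 - X) = -32 - 4*X)
g = 610/3 (g = (58 + 175) + (-32 - 4*(-7/12)) = 233 + (-32 + 7/3) = 233 - 89/3 = 610/3 ≈ 203.33)
B(m) = -204 + m² (B(m) = m² - 204 = -204 + m²)
-2772*1 + B(g) = -2772*1 + (-204 + (610/3)²) = -2772 + (-204 + 372100/9) = -2772 + 370264/9 = 345316/9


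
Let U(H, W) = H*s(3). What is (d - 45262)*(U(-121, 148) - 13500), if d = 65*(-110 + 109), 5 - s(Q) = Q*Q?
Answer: 589976232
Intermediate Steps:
s(Q) = 5 - Q**2 (s(Q) = 5 - Q*Q = 5 - Q**2)
U(H, W) = -4*H (U(H, W) = H*(5 - 1*3**2) = H*(5 - 1*9) = H*(5 - 9) = H*(-4) = -4*H)
d = -65 (d = 65*(-1) = -65)
(d - 45262)*(U(-121, 148) - 13500) = (-65 - 45262)*(-4*(-121) - 13500) = -45327*(484 - 13500) = -45327*(-13016) = 589976232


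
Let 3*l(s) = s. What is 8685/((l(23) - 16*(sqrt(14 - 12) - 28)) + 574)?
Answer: 80483895/9537313 + 1250640*sqrt(2)/9537313 ≈ 8.6243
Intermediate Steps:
l(s) = s/3
8685/((l(23) - 16*(sqrt(14 - 12) - 28)) + 574) = 8685/(((1/3)*23 - 16*(sqrt(14 - 12) - 28)) + 574) = 8685/((23/3 - 16*(sqrt(2) - 28)) + 574) = 8685/((23/3 - 16*(-28 + sqrt(2))) + 574) = 8685/((23/3 + (448 - 16*sqrt(2))) + 574) = 8685/((1367/3 - 16*sqrt(2)) + 574) = 8685/(3089/3 - 16*sqrt(2))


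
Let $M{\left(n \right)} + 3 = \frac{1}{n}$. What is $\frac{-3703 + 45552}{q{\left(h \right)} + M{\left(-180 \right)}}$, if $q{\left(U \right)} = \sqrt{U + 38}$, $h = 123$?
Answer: $\frac{4075255620}{4923719} + \frac{1355907600 \sqrt{161}}{4923719} \approx 4321.9$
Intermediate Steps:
$M{\left(n \right)} = -3 + \frac{1}{n}$
$q{\left(U \right)} = \sqrt{38 + U}$
$\frac{-3703 + 45552}{q{\left(h \right)} + M{\left(-180 \right)}} = \frac{-3703 + 45552}{\sqrt{38 + 123} - \left(3 - \frac{1}{-180}\right)} = \frac{41849}{\sqrt{161} - \frac{541}{180}} = \frac{41849}{- \frac{541}{180} + \sqrt{161}}$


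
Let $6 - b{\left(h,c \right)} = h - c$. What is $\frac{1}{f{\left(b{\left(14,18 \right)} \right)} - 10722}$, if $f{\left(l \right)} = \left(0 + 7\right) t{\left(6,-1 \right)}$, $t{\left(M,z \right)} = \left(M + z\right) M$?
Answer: $- \frac{1}{10512} \approx -9.5129 \cdot 10^{-5}$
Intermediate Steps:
$t{\left(M,z \right)} = M \left(M + z\right)$
$b{\left(h,c \right)} = 6 + c - h$ ($b{\left(h,c \right)} = 6 - \left(h - c\right) = 6 + \left(c - h\right) = 6 + c - h$)
$f{\left(l \right)} = 210$ ($f{\left(l \right)} = \left(0 + 7\right) 6 \left(6 - 1\right) = 7 \cdot 6 \cdot 5 = 7 \cdot 30 = 210$)
$\frac{1}{f{\left(b{\left(14,18 \right)} \right)} - 10722} = \frac{1}{210 - 10722} = \frac{1}{-10512} = - \frac{1}{10512}$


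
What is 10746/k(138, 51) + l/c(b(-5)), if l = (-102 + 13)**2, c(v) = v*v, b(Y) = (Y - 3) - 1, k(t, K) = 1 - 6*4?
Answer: -688243/1863 ≈ -369.43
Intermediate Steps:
k(t, K) = -23 (k(t, K) = 1 - 24 = -23)
b(Y) = -4 + Y (b(Y) = (-3 + Y) - 1 = -4 + Y)
c(v) = v**2
l = 7921 (l = (-89)**2 = 7921)
10746/k(138, 51) + l/c(b(-5)) = 10746/(-23) + 7921/((-4 - 5)**2) = 10746*(-1/23) + 7921/((-9)**2) = -10746/23 + 7921/81 = -688243/1863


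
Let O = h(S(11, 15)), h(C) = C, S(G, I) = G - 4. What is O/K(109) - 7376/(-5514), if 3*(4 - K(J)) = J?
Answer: 299839/267429 ≈ 1.1212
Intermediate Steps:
S(G, I) = -4 + G
K(J) = 4 - J/3
O = 7 (O = -4 + 11 = 7)
O/K(109) - 7376/(-5514) = 7/(4 - ⅓*109) - 7376/(-5514) = 7/(4 - 109/3) - 7376*(-1/5514) = 7/(-97/3) + 3688/2757 = 7*(-3/97) + 3688/2757 = -21/97 + 3688/2757 = 299839/267429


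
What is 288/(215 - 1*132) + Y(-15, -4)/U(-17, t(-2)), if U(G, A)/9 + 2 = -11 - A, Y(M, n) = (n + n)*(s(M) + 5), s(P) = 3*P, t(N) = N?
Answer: 1952/8217 ≈ 0.23756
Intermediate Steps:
Y(M, n) = 2*n*(5 + 3*M) (Y(M, n) = (n + n)*(3*M + 5) = (2*n)*(5 + 3*M) = 2*n*(5 + 3*M))
U(G, A) = -117 - 9*A (U(G, A) = -18 + 9*(-11 - A) = -18 + (-99 - 9*A) = -117 - 9*A)
288/(215 - 1*132) + Y(-15, -4)/U(-17, t(-2)) = 288/(215 - 1*132) + (2*(-4)*(5 + 3*(-15)))/(-117 - 9*(-2)) = 288/(215 - 132) + (2*(-4)*(5 - 45))/(-117 + 18) = 288/83 + (2*(-4)*(-40))/(-99) = 288*(1/83) + 320*(-1/99) = 288/83 - 320/99 = 1952/8217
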